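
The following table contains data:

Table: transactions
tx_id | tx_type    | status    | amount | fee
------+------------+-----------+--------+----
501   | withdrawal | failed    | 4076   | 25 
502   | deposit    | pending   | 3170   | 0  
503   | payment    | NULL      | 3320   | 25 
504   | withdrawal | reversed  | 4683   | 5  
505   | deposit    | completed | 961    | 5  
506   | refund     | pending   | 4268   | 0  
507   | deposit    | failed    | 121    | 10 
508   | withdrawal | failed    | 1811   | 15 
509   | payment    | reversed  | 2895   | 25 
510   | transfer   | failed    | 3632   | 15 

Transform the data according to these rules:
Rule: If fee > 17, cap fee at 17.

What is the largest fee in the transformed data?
17

Step 1: Original maximum fee = 25
Step 2: Apply cap at 17
Step 3: 3 records had fee > 17 and were capped
Step 4: Maximum after transformation = 17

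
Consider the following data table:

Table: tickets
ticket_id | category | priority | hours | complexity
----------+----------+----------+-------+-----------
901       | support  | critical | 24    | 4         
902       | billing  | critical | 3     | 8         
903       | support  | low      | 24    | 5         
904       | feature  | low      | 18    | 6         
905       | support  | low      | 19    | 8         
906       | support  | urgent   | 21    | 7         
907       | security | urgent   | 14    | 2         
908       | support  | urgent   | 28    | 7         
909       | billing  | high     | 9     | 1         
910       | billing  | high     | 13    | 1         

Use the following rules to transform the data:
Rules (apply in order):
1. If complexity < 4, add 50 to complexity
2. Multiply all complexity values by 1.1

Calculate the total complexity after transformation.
218.9

Step 1: Apply Rule 1 - Add 50 to records with complexity < 4
  - 3 records affected: 4 + (3 × 50) = 154
  - Unaffected records: 45
  - Sum after Rule 1: 199
Step 2: Apply Rule 2 - Multiply all by 1.1
  - 199 × 1.1 = 218.9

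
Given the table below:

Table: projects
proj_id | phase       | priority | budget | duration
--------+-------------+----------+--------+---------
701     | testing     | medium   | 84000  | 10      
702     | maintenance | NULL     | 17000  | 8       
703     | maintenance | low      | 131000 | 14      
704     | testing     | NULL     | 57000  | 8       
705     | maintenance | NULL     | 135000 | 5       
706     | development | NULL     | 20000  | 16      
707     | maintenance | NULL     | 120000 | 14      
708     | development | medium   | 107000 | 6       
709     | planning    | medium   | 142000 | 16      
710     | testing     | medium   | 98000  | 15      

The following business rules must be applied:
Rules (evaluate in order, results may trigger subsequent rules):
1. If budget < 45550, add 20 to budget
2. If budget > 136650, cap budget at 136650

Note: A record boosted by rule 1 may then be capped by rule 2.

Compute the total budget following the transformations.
905690

Step 1: Apply rule 1 to records with budget < 45550
  - 2 records get bonus of 20
  - Of these, 0 records then exceed 136650 and get capped
Step 2: Apply rule 2 to records with budget > 136650
  - 1 records (original) are capped
Step 3: Calculate final sum = 905690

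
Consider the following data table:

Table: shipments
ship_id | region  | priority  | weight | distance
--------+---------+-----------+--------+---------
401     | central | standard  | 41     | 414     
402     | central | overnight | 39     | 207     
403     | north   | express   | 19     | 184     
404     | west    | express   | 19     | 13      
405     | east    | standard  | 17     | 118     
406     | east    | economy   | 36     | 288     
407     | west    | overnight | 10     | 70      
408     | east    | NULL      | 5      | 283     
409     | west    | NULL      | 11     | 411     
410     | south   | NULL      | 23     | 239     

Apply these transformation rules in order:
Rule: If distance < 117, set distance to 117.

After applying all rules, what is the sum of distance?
2378

Step 1: 2 records have distance < 117
Step 2: These records originally summed to 83
Step 3: After setting to minimum: 2 × 117 = 234
Step 4: Unaffected records sum: 2144
Step 5: Final sum = 234 + 2144 = 2378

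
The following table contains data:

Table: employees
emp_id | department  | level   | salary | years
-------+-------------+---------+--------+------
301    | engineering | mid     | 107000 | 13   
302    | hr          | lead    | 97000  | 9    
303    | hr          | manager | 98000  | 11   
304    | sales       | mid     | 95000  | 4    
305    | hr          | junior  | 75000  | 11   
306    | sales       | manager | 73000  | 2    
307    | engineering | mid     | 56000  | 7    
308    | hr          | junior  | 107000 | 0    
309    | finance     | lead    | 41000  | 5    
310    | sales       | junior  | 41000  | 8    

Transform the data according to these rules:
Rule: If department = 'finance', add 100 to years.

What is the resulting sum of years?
170

Step 1: Count records where department = 'finance': 1
Step 2: Total bonus added: 1 × 100 = 100
Step 3: Original sum of years: 70
Step 4: Final sum = 70 + 100 = 170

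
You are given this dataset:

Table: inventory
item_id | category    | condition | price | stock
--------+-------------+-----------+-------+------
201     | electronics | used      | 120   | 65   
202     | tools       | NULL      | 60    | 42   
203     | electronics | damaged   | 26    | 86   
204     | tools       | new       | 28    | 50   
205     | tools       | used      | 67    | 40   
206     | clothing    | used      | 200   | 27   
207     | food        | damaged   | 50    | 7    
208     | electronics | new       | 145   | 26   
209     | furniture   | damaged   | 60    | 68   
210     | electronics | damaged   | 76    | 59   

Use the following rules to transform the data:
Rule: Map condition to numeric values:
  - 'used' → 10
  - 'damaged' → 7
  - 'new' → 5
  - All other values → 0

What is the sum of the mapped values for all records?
68

Step 1: Apply mapping to each record
Step 2: Count by status:
  'used': 3 records × 10 = 30
  'damaged': 4 records × 7 = 28
  'new': 2 records × 5 = 10
Step 3: Sum all mapped values = 68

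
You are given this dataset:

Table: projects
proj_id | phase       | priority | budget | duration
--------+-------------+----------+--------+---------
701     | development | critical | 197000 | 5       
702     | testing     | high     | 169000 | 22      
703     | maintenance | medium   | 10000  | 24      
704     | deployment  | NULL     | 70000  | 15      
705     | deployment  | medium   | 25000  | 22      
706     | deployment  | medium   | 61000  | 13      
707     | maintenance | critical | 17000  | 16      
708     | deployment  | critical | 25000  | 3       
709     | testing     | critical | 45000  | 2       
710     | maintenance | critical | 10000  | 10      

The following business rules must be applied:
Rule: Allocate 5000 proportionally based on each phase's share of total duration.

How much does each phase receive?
deployment: 2007.58, development: 189.39, maintenance: 1893.94, testing: 909.09

Step 1: Calculate total duration = 132
Step 2: Calculate each phase's proportion:
  deployment: 53/132 = 40.15% → 2007.58
  development: 5/132 = 3.79% → 189.39
  maintenance: 50/132 = 37.88% → 1893.94
  testing: 24/132 = 18.18% → 909.09
Step 3: Verify: sum of allocations ≈ 5000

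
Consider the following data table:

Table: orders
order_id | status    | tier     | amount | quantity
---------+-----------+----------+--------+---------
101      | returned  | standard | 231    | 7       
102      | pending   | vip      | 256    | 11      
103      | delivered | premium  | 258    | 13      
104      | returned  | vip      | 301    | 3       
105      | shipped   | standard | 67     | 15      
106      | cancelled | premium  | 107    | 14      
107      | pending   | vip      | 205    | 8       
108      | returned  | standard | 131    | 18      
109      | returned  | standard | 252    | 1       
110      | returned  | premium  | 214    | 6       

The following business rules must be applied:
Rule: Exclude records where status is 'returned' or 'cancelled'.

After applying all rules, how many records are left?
4

Step 1: Count records to exclude
  - 5 (returned) + 1 (cancelled) = 6 records
Step 2: Total records: 10
Step 3: Remaining = 10 - 6 = 4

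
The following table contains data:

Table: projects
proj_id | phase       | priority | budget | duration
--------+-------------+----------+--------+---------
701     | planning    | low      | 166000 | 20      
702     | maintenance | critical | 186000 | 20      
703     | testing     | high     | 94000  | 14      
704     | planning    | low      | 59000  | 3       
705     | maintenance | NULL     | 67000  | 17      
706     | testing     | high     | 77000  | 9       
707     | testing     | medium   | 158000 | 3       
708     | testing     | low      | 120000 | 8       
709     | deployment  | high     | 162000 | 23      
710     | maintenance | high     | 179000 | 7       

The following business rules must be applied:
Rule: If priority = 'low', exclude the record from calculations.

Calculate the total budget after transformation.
923000

Step 1: Identify records where priority = 'low'
Step 2: The excluded records sum to 345000
Step 3: Original total budget = 1268000
Step 4: Remaining total = 1268000 - 345000 = 923000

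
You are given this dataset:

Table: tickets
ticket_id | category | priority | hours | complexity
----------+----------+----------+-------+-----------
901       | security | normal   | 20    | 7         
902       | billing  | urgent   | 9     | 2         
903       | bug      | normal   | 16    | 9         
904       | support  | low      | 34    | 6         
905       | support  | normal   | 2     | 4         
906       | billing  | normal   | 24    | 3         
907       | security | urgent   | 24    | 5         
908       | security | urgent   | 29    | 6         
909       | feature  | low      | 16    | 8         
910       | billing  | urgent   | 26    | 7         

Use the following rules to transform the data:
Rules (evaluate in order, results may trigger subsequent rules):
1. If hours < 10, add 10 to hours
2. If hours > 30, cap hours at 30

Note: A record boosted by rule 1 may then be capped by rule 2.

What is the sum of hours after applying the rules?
216

Step 1: Apply rule 1 to records with hours < 10
  - 2 records get bonus of 10
  - Of these, 0 records then exceed 30 and get capped
Step 2: Apply rule 2 to records with hours > 30
  - 1 records (original) are capped
Step 3: Calculate final sum = 216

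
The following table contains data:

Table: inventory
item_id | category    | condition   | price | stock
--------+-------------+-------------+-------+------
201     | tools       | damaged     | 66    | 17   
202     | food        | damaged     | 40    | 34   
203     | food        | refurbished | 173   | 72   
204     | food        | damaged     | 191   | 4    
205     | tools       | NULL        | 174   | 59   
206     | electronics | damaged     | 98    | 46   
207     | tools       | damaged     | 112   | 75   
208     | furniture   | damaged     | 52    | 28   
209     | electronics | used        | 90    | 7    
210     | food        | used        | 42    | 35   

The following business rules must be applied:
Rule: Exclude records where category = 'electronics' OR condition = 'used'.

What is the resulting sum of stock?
289

Step 1: Find records where category = 'electronics' OR condition = 'used'
Step 2: 3 records match, summing to 88
Step 3: Original sum: 377
Step 4: Remaining sum = 377 - 88 = 289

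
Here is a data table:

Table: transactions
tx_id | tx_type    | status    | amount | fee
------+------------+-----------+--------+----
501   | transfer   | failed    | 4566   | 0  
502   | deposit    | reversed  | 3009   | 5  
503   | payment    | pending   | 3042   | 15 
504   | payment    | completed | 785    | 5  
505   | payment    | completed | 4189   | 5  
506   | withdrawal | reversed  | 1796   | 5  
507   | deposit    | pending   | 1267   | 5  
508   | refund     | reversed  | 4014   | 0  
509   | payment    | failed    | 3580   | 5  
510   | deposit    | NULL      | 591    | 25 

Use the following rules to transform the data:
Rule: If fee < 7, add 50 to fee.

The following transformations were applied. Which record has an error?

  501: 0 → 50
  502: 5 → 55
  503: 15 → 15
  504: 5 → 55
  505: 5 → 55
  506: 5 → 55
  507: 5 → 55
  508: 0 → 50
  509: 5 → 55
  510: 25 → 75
Record 510 has an error. The correct transformed value should be 25, not 75.

Step 1: Check each record against the rule
Step 2: Record 510 has fee = 25
Step 3: Since 25 >= 7, the bonus should not have been applied
Step 4: Correct value = 25, but claimed value = 75
Conclusion: Record 510 has the error.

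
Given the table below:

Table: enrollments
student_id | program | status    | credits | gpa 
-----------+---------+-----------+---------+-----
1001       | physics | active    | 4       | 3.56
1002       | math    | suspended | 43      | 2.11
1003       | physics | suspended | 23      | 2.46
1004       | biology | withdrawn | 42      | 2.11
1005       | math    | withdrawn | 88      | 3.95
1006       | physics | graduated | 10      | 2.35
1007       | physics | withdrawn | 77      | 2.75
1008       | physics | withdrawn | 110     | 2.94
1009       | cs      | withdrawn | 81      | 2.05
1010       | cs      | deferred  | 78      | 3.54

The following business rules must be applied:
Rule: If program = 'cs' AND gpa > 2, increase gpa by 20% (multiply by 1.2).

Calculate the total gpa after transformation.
28.94

Step 1: Find records where program = 'cs' AND gpa > 2
Step 2: 2 records match, summing to 5.59
Step 3: After multiplier: 5.59 × 1.2 = 6.71
Step 4: Unaffected records sum: 22.23
Step 5: Final sum = 6.71 + 22.23 = 28.94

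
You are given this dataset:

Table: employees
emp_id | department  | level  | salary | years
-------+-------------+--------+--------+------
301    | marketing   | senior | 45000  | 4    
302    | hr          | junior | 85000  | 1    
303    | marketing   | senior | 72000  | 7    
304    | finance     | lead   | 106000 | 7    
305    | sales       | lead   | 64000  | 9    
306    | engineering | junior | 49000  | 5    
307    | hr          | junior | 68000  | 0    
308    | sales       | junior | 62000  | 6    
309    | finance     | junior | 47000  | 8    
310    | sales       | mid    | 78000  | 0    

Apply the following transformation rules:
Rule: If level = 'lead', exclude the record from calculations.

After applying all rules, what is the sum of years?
31

Step 1: Identify records where level = 'lead'
Step 2: The excluded records sum to 16
Step 3: Original total years = 47
Step 4: Remaining total = 47 - 16 = 31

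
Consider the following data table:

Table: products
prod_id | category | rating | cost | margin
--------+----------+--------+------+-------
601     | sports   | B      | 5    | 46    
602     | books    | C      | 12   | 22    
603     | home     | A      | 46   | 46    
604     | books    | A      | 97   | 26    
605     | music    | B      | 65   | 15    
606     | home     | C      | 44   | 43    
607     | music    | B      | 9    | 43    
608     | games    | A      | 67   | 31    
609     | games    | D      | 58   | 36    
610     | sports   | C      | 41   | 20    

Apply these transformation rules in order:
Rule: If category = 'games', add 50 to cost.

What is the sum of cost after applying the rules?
544

Step 1: Count records where category = 'games': 2
Step 2: Total bonus added: 2 × 50 = 100
Step 3: Original sum of cost: 444
Step 4: Final sum = 444 + 100 = 544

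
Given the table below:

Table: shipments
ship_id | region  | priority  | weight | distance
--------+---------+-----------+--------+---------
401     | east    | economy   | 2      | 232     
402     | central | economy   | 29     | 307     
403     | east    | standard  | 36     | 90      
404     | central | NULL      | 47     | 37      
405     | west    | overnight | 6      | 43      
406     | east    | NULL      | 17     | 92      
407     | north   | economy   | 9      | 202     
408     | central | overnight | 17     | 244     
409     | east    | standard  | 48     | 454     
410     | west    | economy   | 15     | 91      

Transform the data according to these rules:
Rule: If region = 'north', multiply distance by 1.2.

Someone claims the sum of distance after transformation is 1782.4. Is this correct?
No, the correct result is 1832.4.

Step 1: Calculate the correct sum after transformation
Step 2: Apply multiplier 1.2 to records where region = 'north'
Step 3: Correct result = 1832.4
Step 4: Claimed result = 1782.4
Step 5: 1832.4 ≠ 1782.4
Conclusion: The claimed result is incorrect. The correct answer is 1832.4.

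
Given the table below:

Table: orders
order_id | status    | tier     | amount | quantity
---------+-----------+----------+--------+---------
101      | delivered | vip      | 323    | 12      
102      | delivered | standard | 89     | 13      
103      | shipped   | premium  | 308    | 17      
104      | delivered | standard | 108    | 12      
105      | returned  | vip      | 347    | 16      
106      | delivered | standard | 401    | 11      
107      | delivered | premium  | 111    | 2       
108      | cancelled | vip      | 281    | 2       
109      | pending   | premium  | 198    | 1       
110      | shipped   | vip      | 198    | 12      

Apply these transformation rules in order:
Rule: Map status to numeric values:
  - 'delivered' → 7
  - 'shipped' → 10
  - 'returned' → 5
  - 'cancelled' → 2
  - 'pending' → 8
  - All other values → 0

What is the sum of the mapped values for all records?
70

Step 1: Apply mapping to each record
Step 2: Count by status:
  'delivered': 5 records × 7 = 35
  'shipped': 2 records × 10 = 20
  'returned': 1 records × 5 = 5
  'cancelled': 1 records × 2 = 2
  'pending': 1 records × 8 = 8
Step 3: Sum all mapped values = 70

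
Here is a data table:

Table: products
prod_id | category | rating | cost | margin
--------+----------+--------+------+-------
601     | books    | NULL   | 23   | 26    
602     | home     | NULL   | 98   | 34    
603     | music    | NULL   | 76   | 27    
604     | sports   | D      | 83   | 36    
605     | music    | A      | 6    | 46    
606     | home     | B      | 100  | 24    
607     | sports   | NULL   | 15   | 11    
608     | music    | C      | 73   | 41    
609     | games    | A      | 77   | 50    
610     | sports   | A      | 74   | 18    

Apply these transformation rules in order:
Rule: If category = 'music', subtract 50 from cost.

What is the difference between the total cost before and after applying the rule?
150

Step 1: Original sum of cost = 625
Step 2: 3 records have category = 'music'
Step 3: Each affected record changes by -50
Step 4: Total change = 3 × -50 = -150
Step 5: New sum = 625 + -150 = 475
Step 6: Difference = |475 - 625| = 150
        (Sum decreased by 150)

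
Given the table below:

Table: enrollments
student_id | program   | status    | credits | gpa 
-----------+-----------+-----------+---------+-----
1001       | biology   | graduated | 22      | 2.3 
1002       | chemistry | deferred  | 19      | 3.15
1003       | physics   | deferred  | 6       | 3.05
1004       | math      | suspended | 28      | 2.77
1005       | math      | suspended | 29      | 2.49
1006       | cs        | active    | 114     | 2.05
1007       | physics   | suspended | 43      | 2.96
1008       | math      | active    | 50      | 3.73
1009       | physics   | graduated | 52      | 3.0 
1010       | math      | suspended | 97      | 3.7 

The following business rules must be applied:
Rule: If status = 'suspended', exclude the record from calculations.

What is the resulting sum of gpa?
17.28

Step 1: Identify records where status = 'suspended'
Step 2: The excluded records sum to 11.92
Step 3: Original total gpa = 29.2
Step 4: Remaining total = 29.2 - 11.92 = 17.28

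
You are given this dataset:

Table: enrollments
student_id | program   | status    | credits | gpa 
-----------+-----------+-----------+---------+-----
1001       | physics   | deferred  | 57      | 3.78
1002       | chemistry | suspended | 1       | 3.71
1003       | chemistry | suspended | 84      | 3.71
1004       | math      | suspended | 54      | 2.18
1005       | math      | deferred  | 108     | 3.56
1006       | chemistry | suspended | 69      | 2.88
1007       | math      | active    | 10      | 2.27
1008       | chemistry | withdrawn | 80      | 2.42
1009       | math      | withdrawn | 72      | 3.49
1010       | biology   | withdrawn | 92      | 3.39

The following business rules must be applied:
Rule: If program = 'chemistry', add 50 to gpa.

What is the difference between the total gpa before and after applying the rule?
200.0

Step 1: Original sum of gpa = 31.39
Step 2: 4 records have program = 'chemistry'
Step 3: Each affected record changes by 50
Step 4: Total change = 4 × 50 = 200
Step 5: New sum = 31.39 + 200 = 231.39
Step 6: Difference = |231.39 - 31.39| = 200.0
        (Sum increased by 200.0)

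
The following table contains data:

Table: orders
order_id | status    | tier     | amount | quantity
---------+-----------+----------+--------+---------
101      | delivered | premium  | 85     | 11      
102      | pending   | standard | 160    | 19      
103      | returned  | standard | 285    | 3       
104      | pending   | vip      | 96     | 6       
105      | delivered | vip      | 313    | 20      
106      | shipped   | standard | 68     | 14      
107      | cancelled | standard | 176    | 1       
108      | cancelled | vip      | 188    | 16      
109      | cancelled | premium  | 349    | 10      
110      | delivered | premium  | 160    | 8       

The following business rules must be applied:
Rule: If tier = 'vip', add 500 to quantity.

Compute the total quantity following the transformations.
1608

Step 1: Count records where tier = 'vip': 3
Step 2: Total bonus added: 3 × 500 = 1500
Step 3: Original sum of quantity: 108
Step 4: Final sum = 108 + 1500 = 1608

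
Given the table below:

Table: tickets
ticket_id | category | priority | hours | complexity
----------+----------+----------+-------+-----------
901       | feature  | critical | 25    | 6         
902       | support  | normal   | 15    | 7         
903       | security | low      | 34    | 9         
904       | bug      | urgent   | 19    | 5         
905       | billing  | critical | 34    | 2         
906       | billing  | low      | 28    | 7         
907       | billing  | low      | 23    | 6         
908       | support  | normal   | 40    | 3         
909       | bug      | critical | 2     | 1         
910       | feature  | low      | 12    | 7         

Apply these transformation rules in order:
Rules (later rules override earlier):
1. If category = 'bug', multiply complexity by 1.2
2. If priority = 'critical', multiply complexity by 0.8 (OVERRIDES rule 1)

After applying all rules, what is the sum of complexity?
52.2

Step 1: Rule 2 takes priority for records with priority = 'critical'
  - 3 records: 9 × 0.8 = 7.2
Step 2: Rule 1 applies to remaining records with category = 'bug'
  - 1 records: 5 × 1.2 = 6.0
Step 3: Other records unchanged: 39
Step 4: Final sum = 7.2 + 6.0 + 39 = 52.2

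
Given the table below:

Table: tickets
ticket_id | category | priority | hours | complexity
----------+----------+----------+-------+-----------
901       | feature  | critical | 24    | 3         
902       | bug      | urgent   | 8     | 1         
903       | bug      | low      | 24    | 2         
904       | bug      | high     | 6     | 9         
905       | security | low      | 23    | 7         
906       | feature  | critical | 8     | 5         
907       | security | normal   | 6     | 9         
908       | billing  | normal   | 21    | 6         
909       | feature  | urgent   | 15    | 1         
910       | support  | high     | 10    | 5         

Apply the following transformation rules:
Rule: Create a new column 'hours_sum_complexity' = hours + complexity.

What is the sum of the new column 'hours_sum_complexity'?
193

Step 1: For each record, compute hours + complexity
Example calculations:
  24 + 3 = 27
  8 + 1 = 9
  24 + 2 = 26
  ...
Step 2: Sum all derived values
Step 3: Total = 193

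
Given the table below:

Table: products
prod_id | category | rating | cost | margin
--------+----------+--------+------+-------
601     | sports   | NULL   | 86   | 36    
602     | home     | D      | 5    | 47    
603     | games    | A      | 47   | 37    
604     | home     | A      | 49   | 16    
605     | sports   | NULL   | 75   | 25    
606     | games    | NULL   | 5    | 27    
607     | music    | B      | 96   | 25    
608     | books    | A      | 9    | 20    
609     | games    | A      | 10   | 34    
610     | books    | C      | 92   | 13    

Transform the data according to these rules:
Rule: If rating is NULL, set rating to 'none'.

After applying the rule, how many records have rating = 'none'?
3

Step 1: Count records where rating IS NULL
Step 2: Found 3 records with NULL rating
Step 3: These records will have rating set to 'none'
Step 4: Records already having rating = 'none': 0
Step 5: Answer: 3 + 0 = 3 records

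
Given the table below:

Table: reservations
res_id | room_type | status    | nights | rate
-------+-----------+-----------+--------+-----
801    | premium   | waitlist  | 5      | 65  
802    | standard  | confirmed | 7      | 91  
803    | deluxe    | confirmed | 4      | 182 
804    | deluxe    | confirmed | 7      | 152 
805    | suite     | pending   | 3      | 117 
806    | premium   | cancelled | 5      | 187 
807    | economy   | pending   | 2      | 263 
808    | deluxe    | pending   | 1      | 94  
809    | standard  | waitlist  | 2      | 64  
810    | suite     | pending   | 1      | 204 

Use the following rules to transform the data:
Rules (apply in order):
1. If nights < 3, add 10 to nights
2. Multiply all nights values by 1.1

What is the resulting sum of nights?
84.7

Step 1: Apply Rule 1 - Add 10 to records with nights < 3
  - 4 records affected: 6 + (4 × 10) = 46
  - Unaffected records: 31
  - Sum after Rule 1: 77
Step 2: Apply Rule 2 - Multiply all by 1.1
  - 77 × 1.1 = 84.7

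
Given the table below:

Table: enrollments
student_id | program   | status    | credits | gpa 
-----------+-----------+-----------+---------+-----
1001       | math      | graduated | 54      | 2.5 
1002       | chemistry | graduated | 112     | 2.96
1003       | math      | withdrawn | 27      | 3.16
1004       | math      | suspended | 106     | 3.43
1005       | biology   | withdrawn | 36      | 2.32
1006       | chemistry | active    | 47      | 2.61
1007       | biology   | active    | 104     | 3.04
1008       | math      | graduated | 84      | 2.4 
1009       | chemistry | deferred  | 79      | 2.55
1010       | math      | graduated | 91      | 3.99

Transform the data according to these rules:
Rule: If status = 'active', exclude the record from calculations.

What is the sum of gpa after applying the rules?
23.31

Step 1: Identify records where status = 'active'
Step 2: The excluded records sum to 5.65
Step 3: Original total gpa = 28.96
Step 4: Remaining total = 28.96 - 5.65 = 23.31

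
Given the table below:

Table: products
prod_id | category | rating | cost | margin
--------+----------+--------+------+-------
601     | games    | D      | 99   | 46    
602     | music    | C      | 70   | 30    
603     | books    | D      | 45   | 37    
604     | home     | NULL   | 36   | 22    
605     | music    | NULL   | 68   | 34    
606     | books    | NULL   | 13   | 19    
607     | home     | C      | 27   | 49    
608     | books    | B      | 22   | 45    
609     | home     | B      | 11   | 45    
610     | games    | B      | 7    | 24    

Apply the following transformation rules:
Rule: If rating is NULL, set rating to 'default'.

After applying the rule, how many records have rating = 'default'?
3

Step 1: Count records where rating IS NULL
Step 2: Found 3 records with NULL rating
Step 3: These records will have rating set to 'default'
Step 4: Records already having rating = 'default': 0
Step 5: Answer: 3 + 0 = 3 records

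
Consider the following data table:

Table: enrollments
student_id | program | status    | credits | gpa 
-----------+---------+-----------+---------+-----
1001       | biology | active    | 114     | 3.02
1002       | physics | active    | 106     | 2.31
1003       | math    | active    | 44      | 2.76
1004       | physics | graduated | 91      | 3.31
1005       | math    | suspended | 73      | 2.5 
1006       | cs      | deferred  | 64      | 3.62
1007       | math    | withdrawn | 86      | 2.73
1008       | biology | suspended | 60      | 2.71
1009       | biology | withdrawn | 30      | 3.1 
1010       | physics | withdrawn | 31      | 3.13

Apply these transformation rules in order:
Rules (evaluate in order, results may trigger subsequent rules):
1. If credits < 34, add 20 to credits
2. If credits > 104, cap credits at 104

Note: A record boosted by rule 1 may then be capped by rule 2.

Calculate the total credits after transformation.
727

Step 1: Apply rule 1 to records with credits < 34
  - 2 records get bonus of 20
  - Of these, 0 records then exceed 104 and get capped
Step 2: Apply rule 2 to records with credits > 104
  - 2 records (original) are capped
Step 3: Calculate final sum = 727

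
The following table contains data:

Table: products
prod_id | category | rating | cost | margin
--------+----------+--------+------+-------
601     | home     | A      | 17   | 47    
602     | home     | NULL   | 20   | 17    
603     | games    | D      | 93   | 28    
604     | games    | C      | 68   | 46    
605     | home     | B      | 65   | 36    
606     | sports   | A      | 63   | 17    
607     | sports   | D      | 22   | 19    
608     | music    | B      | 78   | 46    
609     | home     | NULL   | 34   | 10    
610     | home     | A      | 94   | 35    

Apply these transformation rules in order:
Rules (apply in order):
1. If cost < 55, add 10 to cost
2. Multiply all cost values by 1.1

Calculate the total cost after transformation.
653.4

Step 1: Apply Rule 1 - Add 10 to records with cost < 55
  - 4 records affected: 93 + (4 × 10) = 133
  - Unaffected records: 461
  - Sum after Rule 1: 594
Step 2: Apply Rule 2 - Multiply all by 1.1
  - 594 × 1.1 = 653.4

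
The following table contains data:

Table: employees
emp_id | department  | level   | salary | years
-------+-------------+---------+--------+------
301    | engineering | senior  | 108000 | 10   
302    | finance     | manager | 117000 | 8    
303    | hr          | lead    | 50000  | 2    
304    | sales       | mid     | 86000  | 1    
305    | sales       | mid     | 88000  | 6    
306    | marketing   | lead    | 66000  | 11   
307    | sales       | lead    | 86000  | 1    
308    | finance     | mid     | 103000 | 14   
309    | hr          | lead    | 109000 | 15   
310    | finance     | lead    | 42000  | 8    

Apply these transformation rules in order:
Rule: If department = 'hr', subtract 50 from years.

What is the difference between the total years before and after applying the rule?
100

Step 1: Original sum of years = 76
Step 2: 2 records have department = 'hr'
Step 3: Each affected record changes by -50
Step 4: Total change = 2 × -50 = -100
Step 5: New sum = 76 + -100 = -24
Step 6: Difference = |-24 - 76| = 100
        (Sum decreased by 100)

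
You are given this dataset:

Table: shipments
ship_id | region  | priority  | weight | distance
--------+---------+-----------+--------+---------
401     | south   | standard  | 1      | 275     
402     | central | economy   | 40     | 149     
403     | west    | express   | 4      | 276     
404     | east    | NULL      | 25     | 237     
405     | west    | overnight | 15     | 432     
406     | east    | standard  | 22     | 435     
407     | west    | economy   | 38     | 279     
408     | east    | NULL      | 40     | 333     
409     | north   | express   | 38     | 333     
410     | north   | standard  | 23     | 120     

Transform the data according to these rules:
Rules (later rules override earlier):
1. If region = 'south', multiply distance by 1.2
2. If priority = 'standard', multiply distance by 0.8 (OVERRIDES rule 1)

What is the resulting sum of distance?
2703.0

Step 1: Rule 2 takes priority for records with priority = 'standard'
  - 3 records: 830 × 0.8 = 664.0
Step 2: Rule 1 applies to remaining records with region = 'south'
  - 0 records: 0 × 1.2 = 0.0
Step 3: Other records unchanged: 2039
Step 4: Final sum = 664.0 + 0.0 + 2039 = 2703.0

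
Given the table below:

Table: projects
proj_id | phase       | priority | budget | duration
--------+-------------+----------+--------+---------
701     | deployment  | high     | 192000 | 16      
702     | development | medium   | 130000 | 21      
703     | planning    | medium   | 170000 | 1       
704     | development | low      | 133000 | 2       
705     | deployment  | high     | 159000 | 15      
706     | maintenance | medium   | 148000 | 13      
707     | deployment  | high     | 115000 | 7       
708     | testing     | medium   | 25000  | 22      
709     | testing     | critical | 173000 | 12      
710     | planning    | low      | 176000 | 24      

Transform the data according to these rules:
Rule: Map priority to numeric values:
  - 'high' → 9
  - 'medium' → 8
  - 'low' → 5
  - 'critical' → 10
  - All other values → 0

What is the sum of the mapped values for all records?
79

Step 1: Apply mapping to each record
Step 2: Count by status:
  'high': 3 records × 9 = 27
  'medium': 4 records × 8 = 32
  'low': 2 records × 5 = 10
  'critical': 1 records × 10 = 10
Step 3: Sum all mapped values = 79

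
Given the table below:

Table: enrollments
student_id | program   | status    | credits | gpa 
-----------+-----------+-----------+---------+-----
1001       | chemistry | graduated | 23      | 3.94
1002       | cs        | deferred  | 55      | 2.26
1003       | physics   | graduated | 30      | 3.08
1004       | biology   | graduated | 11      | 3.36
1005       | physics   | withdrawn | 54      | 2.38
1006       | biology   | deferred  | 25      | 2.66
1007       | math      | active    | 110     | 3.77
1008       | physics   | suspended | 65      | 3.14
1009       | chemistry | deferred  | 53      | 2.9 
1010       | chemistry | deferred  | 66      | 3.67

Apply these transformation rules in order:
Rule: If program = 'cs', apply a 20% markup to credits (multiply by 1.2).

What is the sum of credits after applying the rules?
503.0

Step 1: Records with program = 'cs' have total credits = 55
Step 2: Apply multiplier: 55 × 1.2 = 66.0
Step 3: Other records total: 437
Step 4: Final sum = 66.0 + 437 = 503.0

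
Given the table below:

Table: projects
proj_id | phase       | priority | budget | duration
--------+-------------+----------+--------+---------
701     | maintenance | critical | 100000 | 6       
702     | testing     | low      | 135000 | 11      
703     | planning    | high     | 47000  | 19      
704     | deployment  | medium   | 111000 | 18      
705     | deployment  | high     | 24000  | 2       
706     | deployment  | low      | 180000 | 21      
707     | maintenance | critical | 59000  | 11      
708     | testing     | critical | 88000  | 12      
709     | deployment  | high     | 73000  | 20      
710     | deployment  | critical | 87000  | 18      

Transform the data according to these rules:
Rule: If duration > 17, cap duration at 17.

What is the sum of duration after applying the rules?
127

Step 1: 5 records have duration > 17
Step 2: These records originally summed to 96
Step 3: After capping: 5 × 17 = 85
Step 4: Unaffected records sum: 42
Step 5: Final sum = 85 + 42 = 127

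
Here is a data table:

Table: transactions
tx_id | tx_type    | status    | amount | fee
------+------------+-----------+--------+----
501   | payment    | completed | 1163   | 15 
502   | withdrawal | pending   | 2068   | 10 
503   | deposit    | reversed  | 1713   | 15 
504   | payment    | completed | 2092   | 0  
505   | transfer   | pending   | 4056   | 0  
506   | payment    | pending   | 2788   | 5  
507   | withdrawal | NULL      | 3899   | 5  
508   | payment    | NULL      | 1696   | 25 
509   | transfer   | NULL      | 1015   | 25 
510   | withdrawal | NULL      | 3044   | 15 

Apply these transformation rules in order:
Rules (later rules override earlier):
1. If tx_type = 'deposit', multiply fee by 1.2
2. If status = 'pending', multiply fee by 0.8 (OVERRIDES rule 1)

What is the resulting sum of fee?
115.0

Step 1: Rule 2 takes priority for records with status = 'pending'
  - 3 records: 15 × 0.8 = 12.0
Step 2: Rule 1 applies to remaining records with tx_type = 'deposit'
  - 1 records: 15 × 1.2 = 18.0
Step 3: Other records unchanged: 85
Step 4: Final sum = 12.0 + 18.0 + 85 = 115.0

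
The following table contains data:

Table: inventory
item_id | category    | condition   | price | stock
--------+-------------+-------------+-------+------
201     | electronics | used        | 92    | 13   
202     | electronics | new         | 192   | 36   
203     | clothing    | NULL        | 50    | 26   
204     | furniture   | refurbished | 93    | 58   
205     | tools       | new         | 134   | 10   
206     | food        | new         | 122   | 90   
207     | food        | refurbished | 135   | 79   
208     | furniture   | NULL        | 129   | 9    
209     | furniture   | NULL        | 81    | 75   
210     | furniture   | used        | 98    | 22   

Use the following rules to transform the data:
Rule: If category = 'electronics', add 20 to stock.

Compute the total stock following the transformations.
458

Step 1: Count records where category = 'electronics': 2
Step 2: Total bonus added: 2 × 20 = 40
Step 3: Original sum of stock: 418
Step 4: Final sum = 418 + 40 = 458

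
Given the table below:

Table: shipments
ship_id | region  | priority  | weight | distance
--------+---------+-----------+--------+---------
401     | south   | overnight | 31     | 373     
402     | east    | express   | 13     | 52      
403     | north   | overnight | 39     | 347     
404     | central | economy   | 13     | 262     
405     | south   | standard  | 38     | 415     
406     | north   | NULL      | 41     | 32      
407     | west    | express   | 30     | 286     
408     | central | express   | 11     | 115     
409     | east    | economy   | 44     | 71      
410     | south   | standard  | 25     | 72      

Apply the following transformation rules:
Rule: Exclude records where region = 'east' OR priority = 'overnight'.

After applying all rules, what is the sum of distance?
1182

Step 1: Find records where region = 'east' OR priority = 'overnight'
Step 2: 4 records match, summing to 843
Step 3: Original sum: 2025
Step 4: Remaining sum = 2025 - 843 = 1182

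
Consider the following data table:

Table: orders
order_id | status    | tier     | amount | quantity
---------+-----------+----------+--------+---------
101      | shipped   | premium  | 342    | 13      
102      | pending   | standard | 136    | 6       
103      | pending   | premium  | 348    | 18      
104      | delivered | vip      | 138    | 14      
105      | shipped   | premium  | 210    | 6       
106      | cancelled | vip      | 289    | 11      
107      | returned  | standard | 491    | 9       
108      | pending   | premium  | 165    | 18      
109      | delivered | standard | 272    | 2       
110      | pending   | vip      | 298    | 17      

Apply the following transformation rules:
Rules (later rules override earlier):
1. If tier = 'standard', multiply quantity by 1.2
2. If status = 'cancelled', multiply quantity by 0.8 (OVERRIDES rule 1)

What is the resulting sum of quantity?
115.2

Step 1: Rule 2 takes priority for records with status = 'cancelled'
  - 1 records: 11 × 0.8 = 8.8
Step 2: Rule 1 applies to remaining records with tier = 'standard'
  - 3 records: 17 × 1.2 = 20.4
Step 3: Other records unchanged: 86
Step 4: Final sum = 8.8 + 20.4 + 86 = 115.2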